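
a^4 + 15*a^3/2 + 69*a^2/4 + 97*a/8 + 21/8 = (a + 1/2)^2*(a + 3)*(a + 7/2)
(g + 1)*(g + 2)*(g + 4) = g^3 + 7*g^2 + 14*g + 8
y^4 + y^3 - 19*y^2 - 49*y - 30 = (y - 5)*(y + 1)*(y + 2)*(y + 3)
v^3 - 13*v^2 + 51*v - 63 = (v - 7)*(v - 3)^2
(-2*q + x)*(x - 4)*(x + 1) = -2*q*x^2 + 6*q*x + 8*q + x^3 - 3*x^2 - 4*x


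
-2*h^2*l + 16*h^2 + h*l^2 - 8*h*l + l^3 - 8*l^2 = (-h + l)*(2*h + l)*(l - 8)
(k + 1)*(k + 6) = k^2 + 7*k + 6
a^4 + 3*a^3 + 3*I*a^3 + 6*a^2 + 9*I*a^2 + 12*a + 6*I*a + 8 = (a + 1)*(a + 2)*(a - I)*(a + 4*I)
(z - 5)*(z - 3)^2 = z^3 - 11*z^2 + 39*z - 45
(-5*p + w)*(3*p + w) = -15*p^2 - 2*p*w + w^2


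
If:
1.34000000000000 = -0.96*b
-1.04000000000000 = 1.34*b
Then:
No Solution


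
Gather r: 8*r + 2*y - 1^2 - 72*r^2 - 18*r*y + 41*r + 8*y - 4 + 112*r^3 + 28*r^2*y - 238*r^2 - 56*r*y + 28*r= 112*r^3 + r^2*(28*y - 310) + r*(77 - 74*y) + 10*y - 5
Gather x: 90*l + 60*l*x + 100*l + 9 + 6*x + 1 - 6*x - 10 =60*l*x + 190*l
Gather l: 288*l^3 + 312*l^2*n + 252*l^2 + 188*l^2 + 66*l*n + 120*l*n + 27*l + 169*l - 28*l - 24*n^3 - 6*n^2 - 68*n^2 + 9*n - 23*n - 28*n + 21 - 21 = 288*l^3 + l^2*(312*n + 440) + l*(186*n + 168) - 24*n^3 - 74*n^2 - 42*n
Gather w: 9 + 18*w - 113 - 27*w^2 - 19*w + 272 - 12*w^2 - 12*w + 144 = -39*w^2 - 13*w + 312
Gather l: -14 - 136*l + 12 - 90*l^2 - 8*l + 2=-90*l^2 - 144*l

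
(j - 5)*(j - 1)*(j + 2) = j^3 - 4*j^2 - 7*j + 10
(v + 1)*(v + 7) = v^2 + 8*v + 7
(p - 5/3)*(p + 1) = p^2 - 2*p/3 - 5/3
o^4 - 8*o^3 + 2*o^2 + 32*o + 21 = (o - 7)*(o - 3)*(o + 1)^2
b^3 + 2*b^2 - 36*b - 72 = (b - 6)*(b + 2)*(b + 6)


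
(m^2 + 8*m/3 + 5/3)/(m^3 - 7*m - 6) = (m + 5/3)/(m^2 - m - 6)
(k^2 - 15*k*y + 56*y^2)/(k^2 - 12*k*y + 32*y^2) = (-k + 7*y)/(-k + 4*y)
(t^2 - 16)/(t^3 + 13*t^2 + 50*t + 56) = (t - 4)/(t^2 + 9*t + 14)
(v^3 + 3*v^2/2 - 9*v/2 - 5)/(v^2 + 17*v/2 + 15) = (v^2 - v - 2)/(v + 6)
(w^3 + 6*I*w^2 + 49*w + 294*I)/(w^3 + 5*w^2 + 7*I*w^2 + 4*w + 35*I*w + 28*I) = (w^2 - I*w + 42)/(w^2 + 5*w + 4)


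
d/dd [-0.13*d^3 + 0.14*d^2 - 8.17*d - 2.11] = -0.39*d^2 + 0.28*d - 8.17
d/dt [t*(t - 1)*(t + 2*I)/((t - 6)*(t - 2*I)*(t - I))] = (t^4*(-5 - 5*I) + t^3*(-4 + 40*I) + t^2*(8 - 34*I) + t*(-24 + 48*I) - 24*I)/(t^6 + t^5*(-12 - 6*I) + t^4*(23 + 72*I) + t^3*(156 - 204*I) + t^2*(-464 - 144*I) + t*(-48 + 432*I) + 144)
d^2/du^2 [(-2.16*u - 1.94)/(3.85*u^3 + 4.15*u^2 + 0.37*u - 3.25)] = (-192.0996*u^5 - 552.1362*u^4 - 564.18896*u^3 - 541.37508*u^2 - 338.31672*u - 58.057472)/(57.066625*u^9 + 184.540125*u^8 + 215.37285*u^7 - 37.57595*u^6 - 290.86308*u^5 - 193.99272*u^4 + 92.105278*u^3 + 130.16835*u^2 + 11.724375*u - 34.328125)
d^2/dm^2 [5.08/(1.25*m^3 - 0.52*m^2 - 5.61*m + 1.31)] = ((5.2832 - 38.1*m)*(1.25*m^3 - 0.52*m^2 - 5.61*m + 1.31) + 5.08*(-7.5*m^2 + 2.08*m + 11.22)*(-3.75*m^2 + 1.04*m + 5.61))/(1.25*m^3 - 0.52*m^2 - 5.61*m + 1.31)^3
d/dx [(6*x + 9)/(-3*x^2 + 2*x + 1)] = 6*(3*x^2 + 9*x - 2)/(9*x^4 - 12*x^3 - 2*x^2 + 4*x + 1)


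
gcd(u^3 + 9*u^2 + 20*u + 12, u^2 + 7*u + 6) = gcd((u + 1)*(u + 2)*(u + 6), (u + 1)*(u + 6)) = u^2 + 7*u + 6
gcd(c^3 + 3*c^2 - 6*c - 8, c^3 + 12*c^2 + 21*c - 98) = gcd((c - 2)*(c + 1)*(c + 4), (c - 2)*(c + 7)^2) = c - 2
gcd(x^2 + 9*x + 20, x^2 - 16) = x + 4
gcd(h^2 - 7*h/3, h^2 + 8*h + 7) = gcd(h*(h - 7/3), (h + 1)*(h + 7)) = 1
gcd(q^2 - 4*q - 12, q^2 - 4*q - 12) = q^2 - 4*q - 12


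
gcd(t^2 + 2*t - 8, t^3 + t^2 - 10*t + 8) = t^2 + 2*t - 8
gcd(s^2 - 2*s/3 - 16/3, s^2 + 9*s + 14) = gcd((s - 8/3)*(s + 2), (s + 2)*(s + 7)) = s + 2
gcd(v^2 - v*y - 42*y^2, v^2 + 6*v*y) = v + 6*y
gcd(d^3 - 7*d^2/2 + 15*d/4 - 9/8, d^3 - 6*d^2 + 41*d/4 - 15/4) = d - 1/2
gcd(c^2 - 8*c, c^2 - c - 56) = c - 8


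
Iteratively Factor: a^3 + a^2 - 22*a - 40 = (a - 5)*(a^2 + 6*a + 8) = (a - 5)*(a + 4)*(a + 2)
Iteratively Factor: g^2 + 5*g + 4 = (g + 4)*(g + 1)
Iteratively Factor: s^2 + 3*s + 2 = (s + 1)*(s + 2)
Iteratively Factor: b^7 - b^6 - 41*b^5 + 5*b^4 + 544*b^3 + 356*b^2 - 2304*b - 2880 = (b - 3)*(b^6 + 2*b^5 - 35*b^4 - 100*b^3 + 244*b^2 + 1088*b + 960) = (b - 3)*(b + 2)*(b^5 - 35*b^3 - 30*b^2 + 304*b + 480) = (b - 3)*(b + 2)^2*(b^4 - 2*b^3 - 31*b^2 + 32*b + 240) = (b - 3)*(b + 2)^2*(b + 3)*(b^3 - 5*b^2 - 16*b + 80) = (b - 3)*(b + 2)^2*(b + 3)*(b + 4)*(b^2 - 9*b + 20) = (b - 5)*(b - 3)*(b + 2)^2*(b + 3)*(b + 4)*(b - 4)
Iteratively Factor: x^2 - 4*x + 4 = (x - 2)*(x - 2)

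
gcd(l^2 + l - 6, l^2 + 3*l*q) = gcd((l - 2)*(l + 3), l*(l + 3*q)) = 1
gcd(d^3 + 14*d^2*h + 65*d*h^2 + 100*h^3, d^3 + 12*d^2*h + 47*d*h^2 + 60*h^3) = d^2 + 9*d*h + 20*h^2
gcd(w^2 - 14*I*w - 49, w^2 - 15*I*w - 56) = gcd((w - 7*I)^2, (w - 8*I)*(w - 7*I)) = w - 7*I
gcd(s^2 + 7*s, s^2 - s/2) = s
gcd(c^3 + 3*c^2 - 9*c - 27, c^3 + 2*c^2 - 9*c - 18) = c^2 - 9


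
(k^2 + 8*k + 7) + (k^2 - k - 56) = 2*k^2 + 7*k - 49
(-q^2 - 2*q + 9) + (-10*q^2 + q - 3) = -11*q^2 - q + 6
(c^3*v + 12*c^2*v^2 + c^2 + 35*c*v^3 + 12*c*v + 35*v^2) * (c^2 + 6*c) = c^5*v + 12*c^4*v^2 + 6*c^4*v + c^4 + 35*c^3*v^3 + 72*c^3*v^2 + 12*c^3*v + 6*c^3 + 210*c^2*v^3 + 35*c^2*v^2 + 72*c^2*v + 210*c*v^2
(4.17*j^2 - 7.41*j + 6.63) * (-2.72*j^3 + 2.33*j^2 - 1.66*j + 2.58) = -11.3424*j^5 + 29.8713*j^4 - 42.2211*j^3 + 38.5071*j^2 - 30.1236*j + 17.1054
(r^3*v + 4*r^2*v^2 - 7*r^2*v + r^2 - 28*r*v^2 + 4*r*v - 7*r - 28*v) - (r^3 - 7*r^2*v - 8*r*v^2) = r^3*v - r^3 + 4*r^2*v^2 + r^2 - 20*r*v^2 + 4*r*v - 7*r - 28*v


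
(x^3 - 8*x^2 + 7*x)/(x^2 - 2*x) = (x^2 - 8*x + 7)/(x - 2)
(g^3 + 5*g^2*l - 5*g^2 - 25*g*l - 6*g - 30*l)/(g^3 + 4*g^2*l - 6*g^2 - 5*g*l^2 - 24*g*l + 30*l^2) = (g + 1)/(g - l)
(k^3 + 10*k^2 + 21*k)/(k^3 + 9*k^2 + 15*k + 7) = k*(k + 3)/(k^2 + 2*k + 1)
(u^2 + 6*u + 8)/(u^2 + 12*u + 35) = (u^2 + 6*u + 8)/(u^2 + 12*u + 35)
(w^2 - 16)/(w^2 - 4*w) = (w + 4)/w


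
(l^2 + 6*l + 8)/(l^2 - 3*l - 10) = (l + 4)/(l - 5)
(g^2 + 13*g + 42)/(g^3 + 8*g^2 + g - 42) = (g + 6)/(g^2 + g - 6)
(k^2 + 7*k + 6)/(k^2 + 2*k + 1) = (k + 6)/(k + 1)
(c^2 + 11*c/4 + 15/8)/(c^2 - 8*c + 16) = (8*c^2 + 22*c + 15)/(8*(c^2 - 8*c + 16))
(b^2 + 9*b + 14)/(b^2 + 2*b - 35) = (b + 2)/(b - 5)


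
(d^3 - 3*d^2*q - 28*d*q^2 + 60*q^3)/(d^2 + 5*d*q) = d - 8*q + 12*q^2/d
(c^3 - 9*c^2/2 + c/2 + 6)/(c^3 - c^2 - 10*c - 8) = (c - 3/2)/(c + 2)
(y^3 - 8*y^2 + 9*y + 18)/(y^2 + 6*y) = (y^3 - 8*y^2 + 9*y + 18)/(y*(y + 6))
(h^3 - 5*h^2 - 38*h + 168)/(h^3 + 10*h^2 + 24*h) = (h^2 - 11*h + 28)/(h*(h + 4))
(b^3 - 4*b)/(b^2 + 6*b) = (b^2 - 4)/(b + 6)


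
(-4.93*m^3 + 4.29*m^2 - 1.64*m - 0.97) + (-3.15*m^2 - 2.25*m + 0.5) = -4.93*m^3 + 1.14*m^2 - 3.89*m - 0.47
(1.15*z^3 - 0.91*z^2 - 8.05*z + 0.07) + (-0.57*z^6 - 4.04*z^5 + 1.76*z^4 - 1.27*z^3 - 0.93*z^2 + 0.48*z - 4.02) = -0.57*z^6 - 4.04*z^5 + 1.76*z^4 - 0.12*z^3 - 1.84*z^2 - 7.57*z - 3.95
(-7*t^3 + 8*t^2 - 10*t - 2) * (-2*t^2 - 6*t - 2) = 14*t^5 + 26*t^4 - 14*t^3 + 48*t^2 + 32*t + 4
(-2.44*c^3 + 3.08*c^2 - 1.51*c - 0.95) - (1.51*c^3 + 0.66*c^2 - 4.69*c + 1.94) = -3.95*c^3 + 2.42*c^2 + 3.18*c - 2.89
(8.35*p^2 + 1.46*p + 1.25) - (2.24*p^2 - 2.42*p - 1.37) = 6.11*p^2 + 3.88*p + 2.62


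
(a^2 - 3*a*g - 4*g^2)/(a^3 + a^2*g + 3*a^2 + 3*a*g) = (a - 4*g)/(a*(a + 3))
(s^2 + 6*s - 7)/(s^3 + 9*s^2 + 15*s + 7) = (s - 1)/(s^2 + 2*s + 1)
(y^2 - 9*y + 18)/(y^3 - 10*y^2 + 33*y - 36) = (y - 6)/(y^2 - 7*y + 12)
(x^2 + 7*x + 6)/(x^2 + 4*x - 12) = (x + 1)/(x - 2)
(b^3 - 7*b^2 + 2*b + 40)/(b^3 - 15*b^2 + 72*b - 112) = (b^2 - 3*b - 10)/(b^2 - 11*b + 28)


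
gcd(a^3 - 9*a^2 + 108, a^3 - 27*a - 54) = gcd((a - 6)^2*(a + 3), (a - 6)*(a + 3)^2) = a^2 - 3*a - 18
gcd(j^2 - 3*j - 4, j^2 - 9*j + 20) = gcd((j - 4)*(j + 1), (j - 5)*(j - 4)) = j - 4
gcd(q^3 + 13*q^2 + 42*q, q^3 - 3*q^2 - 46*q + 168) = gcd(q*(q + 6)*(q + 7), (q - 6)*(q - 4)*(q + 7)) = q + 7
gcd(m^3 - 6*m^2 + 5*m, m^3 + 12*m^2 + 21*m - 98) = 1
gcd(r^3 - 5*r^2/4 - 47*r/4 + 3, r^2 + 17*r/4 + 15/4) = r + 3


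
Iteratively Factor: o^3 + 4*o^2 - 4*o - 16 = (o - 2)*(o^2 + 6*o + 8) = (o - 2)*(o + 2)*(o + 4)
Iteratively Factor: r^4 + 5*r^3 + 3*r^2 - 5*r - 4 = (r + 1)*(r^3 + 4*r^2 - r - 4) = (r + 1)*(r + 4)*(r^2 - 1) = (r - 1)*(r + 1)*(r + 4)*(r + 1)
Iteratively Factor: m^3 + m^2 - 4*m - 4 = (m - 2)*(m^2 + 3*m + 2) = (m - 2)*(m + 1)*(m + 2)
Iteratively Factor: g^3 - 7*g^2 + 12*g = (g - 4)*(g^2 - 3*g) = (g - 4)*(g - 3)*(g)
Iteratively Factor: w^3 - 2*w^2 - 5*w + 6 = (w - 1)*(w^2 - w - 6) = (w - 1)*(w + 2)*(w - 3)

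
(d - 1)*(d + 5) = d^2 + 4*d - 5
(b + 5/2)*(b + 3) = b^2 + 11*b/2 + 15/2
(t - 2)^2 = t^2 - 4*t + 4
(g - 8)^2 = g^2 - 16*g + 64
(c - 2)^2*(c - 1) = c^3 - 5*c^2 + 8*c - 4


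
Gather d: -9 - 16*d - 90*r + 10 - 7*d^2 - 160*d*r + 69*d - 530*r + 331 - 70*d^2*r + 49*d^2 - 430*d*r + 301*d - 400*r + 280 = d^2*(42 - 70*r) + d*(354 - 590*r) - 1020*r + 612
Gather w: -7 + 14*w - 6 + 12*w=26*w - 13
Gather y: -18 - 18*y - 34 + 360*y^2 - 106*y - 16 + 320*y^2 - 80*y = 680*y^2 - 204*y - 68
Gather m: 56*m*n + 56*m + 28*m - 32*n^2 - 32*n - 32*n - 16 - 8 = m*(56*n + 84) - 32*n^2 - 64*n - 24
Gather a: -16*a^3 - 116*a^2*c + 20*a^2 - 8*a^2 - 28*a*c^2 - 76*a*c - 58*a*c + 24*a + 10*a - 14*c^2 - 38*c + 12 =-16*a^3 + a^2*(12 - 116*c) + a*(-28*c^2 - 134*c + 34) - 14*c^2 - 38*c + 12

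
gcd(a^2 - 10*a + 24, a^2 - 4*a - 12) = a - 6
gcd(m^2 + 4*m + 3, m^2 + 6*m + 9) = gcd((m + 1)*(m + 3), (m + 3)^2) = m + 3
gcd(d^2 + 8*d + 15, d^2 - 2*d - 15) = d + 3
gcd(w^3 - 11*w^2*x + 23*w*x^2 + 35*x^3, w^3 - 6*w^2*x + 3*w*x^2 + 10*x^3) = -w^2 + 4*w*x + 5*x^2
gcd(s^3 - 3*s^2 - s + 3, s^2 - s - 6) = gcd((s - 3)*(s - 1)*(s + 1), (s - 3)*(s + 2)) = s - 3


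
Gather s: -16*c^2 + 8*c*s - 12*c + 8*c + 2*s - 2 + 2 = -16*c^2 - 4*c + s*(8*c + 2)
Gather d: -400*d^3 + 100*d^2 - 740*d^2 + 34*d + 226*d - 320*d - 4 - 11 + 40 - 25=-400*d^3 - 640*d^2 - 60*d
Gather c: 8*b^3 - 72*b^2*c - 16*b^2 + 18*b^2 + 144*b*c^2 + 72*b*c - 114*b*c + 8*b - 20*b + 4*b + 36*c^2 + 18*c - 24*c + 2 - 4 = 8*b^3 + 2*b^2 - 8*b + c^2*(144*b + 36) + c*(-72*b^2 - 42*b - 6) - 2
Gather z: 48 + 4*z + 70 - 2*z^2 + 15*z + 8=-2*z^2 + 19*z + 126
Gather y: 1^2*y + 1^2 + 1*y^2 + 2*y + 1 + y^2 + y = 2*y^2 + 4*y + 2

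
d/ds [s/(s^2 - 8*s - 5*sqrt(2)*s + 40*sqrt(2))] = (-s^2 + 40*sqrt(2))/(s^4 - 16*s^3 - 10*sqrt(2)*s^3 + 114*s^2 + 160*sqrt(2)*s^2 - 640*sqrt(2)*s - 800*s + 3200)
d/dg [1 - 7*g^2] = -14*g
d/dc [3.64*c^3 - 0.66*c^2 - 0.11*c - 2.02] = 10.92*c^2 - 1.32*c - 0.11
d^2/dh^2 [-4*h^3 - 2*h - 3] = -24*h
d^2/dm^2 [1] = 0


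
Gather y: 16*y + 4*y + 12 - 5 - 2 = 20*y + 5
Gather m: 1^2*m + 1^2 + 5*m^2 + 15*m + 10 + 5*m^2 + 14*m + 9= 10*m^2 + 30*m + 20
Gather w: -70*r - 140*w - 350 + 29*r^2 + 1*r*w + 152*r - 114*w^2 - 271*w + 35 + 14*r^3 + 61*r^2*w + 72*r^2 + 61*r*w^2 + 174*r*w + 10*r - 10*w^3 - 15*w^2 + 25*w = 14*r^3 + 101*r^2 + 92*r - 10*w^3 + w^2*(61*r - 129) + w*(61*r^2 + 175*r - 386) - 315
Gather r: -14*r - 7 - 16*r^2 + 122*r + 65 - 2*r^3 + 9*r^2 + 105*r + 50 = -2*r^3 - 7*r^2 + 213*r + 108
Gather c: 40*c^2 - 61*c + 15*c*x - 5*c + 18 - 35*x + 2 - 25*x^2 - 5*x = 40*c^2 + c*(15*x - 66) - 25*x^2 - 40*x + 20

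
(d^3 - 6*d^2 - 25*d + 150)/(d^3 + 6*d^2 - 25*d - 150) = (d - 6)/(d + 6)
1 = 1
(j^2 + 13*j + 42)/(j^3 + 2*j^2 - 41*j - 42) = (j + 6)/(j^2 - 5*j - 6)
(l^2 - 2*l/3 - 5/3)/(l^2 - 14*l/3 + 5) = (l + 1)/(l - 3)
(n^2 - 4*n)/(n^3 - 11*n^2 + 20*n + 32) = n/(n^2 - 7*n - 8)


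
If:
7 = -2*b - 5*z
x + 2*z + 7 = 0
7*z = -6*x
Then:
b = 35/2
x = 49/5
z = -42/5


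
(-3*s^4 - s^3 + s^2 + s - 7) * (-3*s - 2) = 9*s^5 + 9*s^4 - s^3 - 5*s^2 + 19*s + 14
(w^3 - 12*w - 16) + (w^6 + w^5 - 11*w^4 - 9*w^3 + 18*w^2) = w^6 + w^5 - 11*w^4 - 8*w^3 + 18*w^2 - 12*w - 16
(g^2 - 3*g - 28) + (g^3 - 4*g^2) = g^3 - 3*g^2 - 3*g - 28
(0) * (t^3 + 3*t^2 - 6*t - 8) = 0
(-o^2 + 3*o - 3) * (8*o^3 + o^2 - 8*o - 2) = -8*o^5 + 23*o^4 - 13*o^3 - 25*o^2 + 18*o + 6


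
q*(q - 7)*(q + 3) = q^3 - 4*q^2 - 21*q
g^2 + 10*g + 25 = (g + 5)^2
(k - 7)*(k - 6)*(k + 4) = k^3 - 9*k^2 - 10*k + 168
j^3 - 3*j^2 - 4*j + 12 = (j - 3)*(j - 2)*(j + 2)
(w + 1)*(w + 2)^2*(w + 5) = w^4 + 10*w^3 + 33*w^2 + 44*w + 20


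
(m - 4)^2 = m^2 - 8*m + 16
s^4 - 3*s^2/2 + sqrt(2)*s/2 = s*(s - sqrt(2)/2)^2*(s + sqrt(2))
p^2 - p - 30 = (p - 6)*(p + 5)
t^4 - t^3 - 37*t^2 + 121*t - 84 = (t - 4)*(t - 3)*(t - 1)*(t + 7)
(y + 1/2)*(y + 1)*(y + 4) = y^3 + 11*y^2/2 + 13*y/2 + 2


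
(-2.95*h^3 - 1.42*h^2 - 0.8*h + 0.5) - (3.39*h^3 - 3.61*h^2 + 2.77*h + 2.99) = -6.34*h^3 + 2.19*h^2 - 3.57*h - 2.49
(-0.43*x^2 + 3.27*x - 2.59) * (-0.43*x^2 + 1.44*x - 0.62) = 0.1849*x^4 - 2.0253*x^3 + 6.0891*x^2 - 5.757*x + 1.6058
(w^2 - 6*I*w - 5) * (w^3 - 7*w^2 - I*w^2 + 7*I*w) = w^5 - 7*w^4 - 7*I*w^4 - 11*w^3 + 49*I*w^3 + 77*w^2 + 5*I*w^2 - 35*I*w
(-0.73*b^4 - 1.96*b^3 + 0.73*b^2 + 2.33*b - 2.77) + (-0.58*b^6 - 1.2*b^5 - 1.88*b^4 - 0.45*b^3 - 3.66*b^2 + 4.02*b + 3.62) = -0.58*b^6 - 1.2*b^5 - 2.61*b^4 - 2.41*b^3 - 2.93*b^2 + 6.35*b + 0.85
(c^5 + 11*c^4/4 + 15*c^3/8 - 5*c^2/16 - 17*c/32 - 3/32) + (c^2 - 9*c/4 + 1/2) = c^5 + 11*c^4/4 + 15*c^3/8 + 11*c^2/16 - 89*c/32 + 13/32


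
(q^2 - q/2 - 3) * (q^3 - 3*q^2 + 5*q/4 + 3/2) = q^5 - 7*q^4/2 - q^3/4 + 79*q^2/8 - 9*q/2 - 9/2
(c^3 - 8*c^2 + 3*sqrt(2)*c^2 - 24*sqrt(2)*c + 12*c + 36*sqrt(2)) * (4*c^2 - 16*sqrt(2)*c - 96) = 4*c^5 - 32*c^4 - 4*sqrt(2)*c^4 - 144*c^3 + 32*sqrt(2)*c^3 - 336*sqrt(2)*c^2 + 1536*c^2 - 2304*c + 2304*sqrt(2)*c - 3456*sqrt(2)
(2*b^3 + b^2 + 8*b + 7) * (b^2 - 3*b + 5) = 2*b^5 - 5*b^4 + 15*b^3 - 12*b^2 + 19*b + 35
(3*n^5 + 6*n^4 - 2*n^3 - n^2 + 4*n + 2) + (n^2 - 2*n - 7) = 3*n^5 + 6*n^4 - 2*n^3 + 2*n - 5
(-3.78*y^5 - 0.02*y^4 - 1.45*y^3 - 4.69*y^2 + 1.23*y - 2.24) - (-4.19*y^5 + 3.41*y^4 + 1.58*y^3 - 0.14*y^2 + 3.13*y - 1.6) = 0.410000000000001*y^5 - 3.43*y^4 - 3.03*y^3 - 4.55*y^2 - 1.9*y - 0.64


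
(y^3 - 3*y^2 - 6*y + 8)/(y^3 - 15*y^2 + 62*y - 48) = (y^2 - 2*y - 8)/(y^2 - 14*y + 48)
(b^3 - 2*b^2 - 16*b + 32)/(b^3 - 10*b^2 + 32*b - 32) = (b + 4)/(b - 4)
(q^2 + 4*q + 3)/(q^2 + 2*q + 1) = (q + 3)/(q + 1)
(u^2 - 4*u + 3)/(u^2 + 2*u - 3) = (u - 3)/(u + 3)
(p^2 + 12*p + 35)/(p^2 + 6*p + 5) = (p + 7)/(p + 1)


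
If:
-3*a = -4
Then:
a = 4/3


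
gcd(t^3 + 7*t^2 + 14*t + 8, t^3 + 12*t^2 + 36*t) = 1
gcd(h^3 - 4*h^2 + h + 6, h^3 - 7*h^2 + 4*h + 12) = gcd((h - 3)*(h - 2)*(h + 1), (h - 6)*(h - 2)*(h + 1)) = h^2 - h - 2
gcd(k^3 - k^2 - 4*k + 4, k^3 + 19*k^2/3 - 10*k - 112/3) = k + 2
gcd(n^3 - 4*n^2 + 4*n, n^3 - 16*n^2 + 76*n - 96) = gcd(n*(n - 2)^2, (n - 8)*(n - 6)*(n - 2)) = n - 2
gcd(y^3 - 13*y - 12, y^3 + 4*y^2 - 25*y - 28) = y^2 - 3*y - 4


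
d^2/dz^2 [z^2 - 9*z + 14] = 2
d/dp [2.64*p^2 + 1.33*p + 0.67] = 5.28*p + 1.33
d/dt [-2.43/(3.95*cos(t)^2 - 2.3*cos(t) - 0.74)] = (5.589 - 19.197*cos(t))*sin(t)/(-3.95*cos(t)^2 + 2.3*cos(t) + 0.74)^2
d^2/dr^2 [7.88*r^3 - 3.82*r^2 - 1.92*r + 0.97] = 47.28*r - 7.64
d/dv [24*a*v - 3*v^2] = 24*a - 6*v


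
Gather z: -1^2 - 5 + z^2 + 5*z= z^2 + 5*z - 6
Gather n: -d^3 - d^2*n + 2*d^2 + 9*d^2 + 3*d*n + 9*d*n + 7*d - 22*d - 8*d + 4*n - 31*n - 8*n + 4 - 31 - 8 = -d^3 + 11*d^2 - 23*d + n*(-d^2 + 12*d - 35) - 35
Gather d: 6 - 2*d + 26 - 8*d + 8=40 - 10*d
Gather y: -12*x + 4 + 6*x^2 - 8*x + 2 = 6*x^2 - 20*x + 6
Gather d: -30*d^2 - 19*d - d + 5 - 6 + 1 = -30*d^2 - 20*d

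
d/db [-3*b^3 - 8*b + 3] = -9*b^2 - 8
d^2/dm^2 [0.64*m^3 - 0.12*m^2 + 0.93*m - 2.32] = 3.84*m - 0.24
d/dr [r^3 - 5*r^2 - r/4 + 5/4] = 3*r^2 - 10*r - 1/4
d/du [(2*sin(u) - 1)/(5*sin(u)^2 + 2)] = 2*(-5*sin(u)^2 + 5*sin(u) + 2)*cos(u)/(5*sin(u)^2 + 2)^2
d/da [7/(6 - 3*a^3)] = 7*a^2/(a^3 - 2)^2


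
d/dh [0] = 0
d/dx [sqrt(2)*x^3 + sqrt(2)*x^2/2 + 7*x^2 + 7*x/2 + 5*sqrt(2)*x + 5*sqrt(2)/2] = 3*sqrt(2)*x^2 + sqrt(2)*x + 14*x + 7/2 + 5*sqrt(2)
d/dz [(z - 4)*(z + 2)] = 2*z - 2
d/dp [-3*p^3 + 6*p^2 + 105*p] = -9*p^2 + 12*p + 105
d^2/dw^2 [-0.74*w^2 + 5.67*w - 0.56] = -1.48000000000000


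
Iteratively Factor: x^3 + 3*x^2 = (x)*(x^2 + 3*x) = x*(x + 3)*(x)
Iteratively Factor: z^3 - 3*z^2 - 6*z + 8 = (z - 1)*(z^2 - 2*z - 8) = (z - 4)*(z - 1)*(z + 2)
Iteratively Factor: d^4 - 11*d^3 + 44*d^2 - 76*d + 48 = (d - 3)*(d^3 - 8*d^2 + 20*d - 16) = (d - 3)*(d - 2)*(d^2 - 6*d + 8) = (d - 4)*(d - 3)*(d - 2)*(d - 2)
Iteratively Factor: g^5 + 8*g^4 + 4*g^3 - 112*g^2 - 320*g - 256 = (g + 2)*(g^4 + 6*g^3 - 8*g^2 - 96*g - 128) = (g + 2)*(g + 4)*(g^3 + 2*g^2 - 16*g - 32) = (g + 2)^2*(g + 4)*(g^2 - 16) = (g + 2)^2*(g + 4)^2*(g - 4)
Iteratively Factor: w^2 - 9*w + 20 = (w - 5)*(w - 4)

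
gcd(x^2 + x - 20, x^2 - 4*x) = x - 4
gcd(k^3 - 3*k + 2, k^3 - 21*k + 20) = k - 1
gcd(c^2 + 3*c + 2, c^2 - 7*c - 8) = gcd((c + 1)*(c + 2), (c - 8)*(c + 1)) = c + 1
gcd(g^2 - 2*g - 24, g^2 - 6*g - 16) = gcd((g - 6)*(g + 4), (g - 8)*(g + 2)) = 1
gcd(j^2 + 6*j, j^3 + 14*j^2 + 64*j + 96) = j + 6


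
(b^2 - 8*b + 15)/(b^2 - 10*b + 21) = (b - 5)/(b - 7)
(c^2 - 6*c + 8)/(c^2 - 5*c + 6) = (c - 4)/(c - 3)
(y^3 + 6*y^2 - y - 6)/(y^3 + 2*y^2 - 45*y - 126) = (y^2 - 1)/(y^2 - 4*y - 21)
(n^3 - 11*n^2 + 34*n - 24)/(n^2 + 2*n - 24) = (n^2 - 7*n + 6)/(n + 6)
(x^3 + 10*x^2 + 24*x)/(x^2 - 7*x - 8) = x*(x^2 + 10*x + 24)/(x^2 - 7*x - 8)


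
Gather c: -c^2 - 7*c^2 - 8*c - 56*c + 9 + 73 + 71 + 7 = -8*c^2 - 64*c + 160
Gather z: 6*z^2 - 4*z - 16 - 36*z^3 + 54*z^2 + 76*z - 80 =-36*z^3 + 60*z^2 + 72*z - 96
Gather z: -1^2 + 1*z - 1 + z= 2*z - 2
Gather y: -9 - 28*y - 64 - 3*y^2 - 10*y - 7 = -3*y^2 - 38*y - 80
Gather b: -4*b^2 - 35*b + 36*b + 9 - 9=-4*b^2 + b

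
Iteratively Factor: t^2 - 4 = (t + 2)*(t - 2)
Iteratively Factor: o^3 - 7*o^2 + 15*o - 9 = (o - 3)*(o^2 - 4*o + 3) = (o - 3)^2*(o - 1)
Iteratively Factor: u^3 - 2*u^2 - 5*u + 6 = (u - 3)*(u^2 + u - 2) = (u - 3)*(u - 1)*(u + 2)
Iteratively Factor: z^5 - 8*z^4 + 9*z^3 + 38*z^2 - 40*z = (z - 5)*(z^4 - 3*z^3 - 6*z^2 + 8*z) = (z - 5)*(z - 1)*(z^3 - 2*z^2 - 8*z) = (z - 5)*(z - 4)*(z - 1)*(z^2 + 2*z) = z*(z - 5)*(z - 4)*(z - 1)*(z + 2)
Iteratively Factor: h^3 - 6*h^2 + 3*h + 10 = (h + 1)*(h^2 - 7*h + 10) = (h - 2)*(h + 1)*(h - 5)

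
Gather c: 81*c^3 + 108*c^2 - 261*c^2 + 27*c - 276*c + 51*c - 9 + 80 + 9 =81*c^3 - 153*c^2 - 198*c + 80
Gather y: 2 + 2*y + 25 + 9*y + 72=11*y + 99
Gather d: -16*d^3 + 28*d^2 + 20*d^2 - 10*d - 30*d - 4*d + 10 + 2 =-16*d^3 + 48*d^2 - 44*d + 12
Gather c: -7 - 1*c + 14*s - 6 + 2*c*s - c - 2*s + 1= c*(2*s - 2) + 12*s - 12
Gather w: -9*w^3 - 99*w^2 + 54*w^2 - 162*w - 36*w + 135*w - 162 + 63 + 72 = -9*w^3 - 45*w^2 - 63*w - 27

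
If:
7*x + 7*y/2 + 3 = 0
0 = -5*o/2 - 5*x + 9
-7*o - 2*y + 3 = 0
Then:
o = 139/105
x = 239/210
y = -47/15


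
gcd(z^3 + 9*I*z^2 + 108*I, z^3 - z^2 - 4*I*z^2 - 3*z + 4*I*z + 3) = z - 3*I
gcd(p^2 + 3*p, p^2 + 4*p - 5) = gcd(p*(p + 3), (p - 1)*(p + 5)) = 1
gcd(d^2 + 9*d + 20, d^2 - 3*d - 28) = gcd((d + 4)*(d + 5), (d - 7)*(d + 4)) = d + 4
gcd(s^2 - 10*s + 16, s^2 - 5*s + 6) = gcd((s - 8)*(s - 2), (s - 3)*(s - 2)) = s - 2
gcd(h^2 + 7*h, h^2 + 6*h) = h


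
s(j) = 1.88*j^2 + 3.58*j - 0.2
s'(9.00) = 37.42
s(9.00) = 184.30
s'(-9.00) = -30.26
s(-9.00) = 119.86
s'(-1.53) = -2.17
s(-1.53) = -1.28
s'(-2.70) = -6.57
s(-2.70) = 3.84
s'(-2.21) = -4.73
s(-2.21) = 1.07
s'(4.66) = 21.10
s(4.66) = 57.31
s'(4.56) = 20.73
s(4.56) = 55.22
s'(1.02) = 7.42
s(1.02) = 5.41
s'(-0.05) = 3.39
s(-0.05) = -0.37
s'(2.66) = 13.58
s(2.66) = 22.62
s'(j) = 3.76*j + 3.58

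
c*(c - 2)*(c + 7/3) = c^3 + c^2/3 - 14*c/3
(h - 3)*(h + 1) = h^2 - 2*h - 3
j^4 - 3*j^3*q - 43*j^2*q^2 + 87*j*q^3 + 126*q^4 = (j - 7*q)*(j - 3*q)*(j + q)*(j + 6*q)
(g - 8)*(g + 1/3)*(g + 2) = g^3 - 17*g^2/3 - 18*g - 16/3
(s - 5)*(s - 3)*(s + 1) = s^3 - 7*s^2 + 7*s + 15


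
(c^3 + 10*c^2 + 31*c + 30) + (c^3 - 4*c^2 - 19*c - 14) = 2*c^3 + 6*c^2 + 12*c + 16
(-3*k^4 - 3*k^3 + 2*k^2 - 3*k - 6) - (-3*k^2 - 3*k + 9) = -3*k^4 - 3*k^3 + 5*k^2 - 15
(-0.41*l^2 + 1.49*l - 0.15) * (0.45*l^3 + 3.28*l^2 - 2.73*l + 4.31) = -0.1845*l^5 - 0.6743*l^4 + 5.939*l^3 - 6.3268*l^2 + 6.8314*l - 0.6465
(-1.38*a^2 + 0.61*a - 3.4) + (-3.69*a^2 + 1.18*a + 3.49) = -5.07*a^2 + 1.79*a + 0.0900000000000003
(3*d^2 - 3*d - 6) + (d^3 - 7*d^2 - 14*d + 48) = d^3 - 4*d^2 - 17*d + 42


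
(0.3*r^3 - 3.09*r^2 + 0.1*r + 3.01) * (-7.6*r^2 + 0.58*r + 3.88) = -2.28*r^5 + 23.658*r^4 - 1.3882*r^3 - 34.8072*r^2 + 2.1338*r + 11.6788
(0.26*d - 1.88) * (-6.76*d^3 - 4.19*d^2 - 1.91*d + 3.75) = -1.7576*d^4 + 11.6194*d^3 + 7.3806*d^2 + 4.5658*d - 7.05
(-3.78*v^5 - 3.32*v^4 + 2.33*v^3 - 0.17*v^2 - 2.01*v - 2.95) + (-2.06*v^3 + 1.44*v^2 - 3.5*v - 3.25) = -3.78*v^5 - 3.32*v^4 + 0.27*v^3 + 1.27*v^2 - 5.51*v - 6.2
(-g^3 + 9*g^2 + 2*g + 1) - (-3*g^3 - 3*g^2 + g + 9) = 2*g^3 + 12*g^2 + g - 8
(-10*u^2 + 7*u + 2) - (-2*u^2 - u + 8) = -8*u^2 + 8*u - 6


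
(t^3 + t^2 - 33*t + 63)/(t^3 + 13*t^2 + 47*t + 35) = (t^2 - 6*t + 9)/(t^2 + 6*t + 5)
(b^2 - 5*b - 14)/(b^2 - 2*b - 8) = (b - 7)/(b - 4)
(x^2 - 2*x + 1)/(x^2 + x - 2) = (x - 1)/(x + 2)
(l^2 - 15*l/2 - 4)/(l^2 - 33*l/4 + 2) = 2*(2*l + 1)/(4*l - 1)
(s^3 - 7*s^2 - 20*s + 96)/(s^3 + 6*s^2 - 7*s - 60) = (s - 8)/(s + 5)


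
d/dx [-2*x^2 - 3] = -4*x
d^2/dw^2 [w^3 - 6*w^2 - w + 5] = 6*w - 12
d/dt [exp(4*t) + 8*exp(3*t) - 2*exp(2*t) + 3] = 4*(exp(2*t) + 6*exp(t) - 1)*exp(2*t)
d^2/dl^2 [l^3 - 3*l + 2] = 6*l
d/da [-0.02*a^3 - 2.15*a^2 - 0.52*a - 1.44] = -0.06*a^2 - 4.3*a - 0.52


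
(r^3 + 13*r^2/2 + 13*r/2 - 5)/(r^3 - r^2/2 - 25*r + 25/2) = (r + 2)/(r - 5)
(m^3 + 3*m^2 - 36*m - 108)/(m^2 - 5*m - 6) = (m^2 + 9*m + 18)/(m + 1)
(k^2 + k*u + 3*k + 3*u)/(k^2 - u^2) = (-k - 3)/(-k + u)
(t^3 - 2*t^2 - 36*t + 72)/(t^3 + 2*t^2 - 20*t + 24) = (t - 6)/(t - 2)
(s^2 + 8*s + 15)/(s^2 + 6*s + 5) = (s + 3)/(s + 1)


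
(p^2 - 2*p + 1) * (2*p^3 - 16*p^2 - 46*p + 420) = 2*p^5 - 20*p^4 - 12*p^3 + 496*p^2 - 886*p + 420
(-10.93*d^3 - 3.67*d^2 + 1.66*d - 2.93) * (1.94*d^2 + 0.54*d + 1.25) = -21.2042*d^5 - 13.022*d^4 - 12.4239*d^3 - 9.3753*d^2 + 0.492799999999999*d - 3.6625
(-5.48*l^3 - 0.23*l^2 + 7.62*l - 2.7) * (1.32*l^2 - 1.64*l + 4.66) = -7.2336*l^5 + 8.6836*l^4 - 15.1012*l^3 - 17.1326*l^2 + 39.9372*l - 12.582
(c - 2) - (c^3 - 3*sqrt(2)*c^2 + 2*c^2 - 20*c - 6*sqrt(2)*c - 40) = -c^3 - 2*c^2 + 3*sqrt(2)*c^2 + 6*sqrt(2)*c + 21*c + 38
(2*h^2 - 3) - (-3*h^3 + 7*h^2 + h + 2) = 3*h^3 - 5*h^2 - h - 5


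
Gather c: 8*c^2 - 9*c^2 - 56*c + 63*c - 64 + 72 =-c^2 + 7*c + 8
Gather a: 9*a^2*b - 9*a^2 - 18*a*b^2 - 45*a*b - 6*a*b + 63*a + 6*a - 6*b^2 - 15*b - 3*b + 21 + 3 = a^2*(9*b - 9) + a*(-18*b^2 - 51*b + 69) - 6*b^2 - 18*b + 24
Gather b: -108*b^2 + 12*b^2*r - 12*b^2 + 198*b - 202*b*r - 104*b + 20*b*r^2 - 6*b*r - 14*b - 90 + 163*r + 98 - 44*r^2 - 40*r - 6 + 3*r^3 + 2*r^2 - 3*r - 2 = b^2*(12*r - 120) + b*(20*r^2 - 208*r + 80) + 3*r^3 - 42*r^2 + 120*r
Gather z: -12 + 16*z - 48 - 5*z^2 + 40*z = -5*z^2 + 56*z - 60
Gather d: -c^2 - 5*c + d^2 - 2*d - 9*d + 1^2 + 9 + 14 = -c^2 - 5*c + d^2 - 11*d + 24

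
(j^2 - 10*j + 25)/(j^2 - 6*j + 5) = (j - 5)/(j - 1)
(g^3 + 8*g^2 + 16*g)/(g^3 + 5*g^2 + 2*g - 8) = g*(g + 4)/(g^2 + g - 2)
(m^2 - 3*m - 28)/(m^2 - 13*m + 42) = (m + 4)/(m - 6)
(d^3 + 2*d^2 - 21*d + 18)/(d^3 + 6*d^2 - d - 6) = (d - 3)/(d + 1)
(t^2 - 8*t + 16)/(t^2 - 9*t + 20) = (t - 4)/(t - 5)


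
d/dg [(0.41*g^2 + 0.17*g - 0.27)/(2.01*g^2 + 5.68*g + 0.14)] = (1.9871*g^2 + 1.2002*g + 1.5574)/(4.0401*g^4 + 22.8336*g^3 + 32.8252*g^2 + 1.5904*g + 0.0196)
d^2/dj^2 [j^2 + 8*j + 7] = 2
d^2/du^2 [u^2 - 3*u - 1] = 2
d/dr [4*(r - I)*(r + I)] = 8*r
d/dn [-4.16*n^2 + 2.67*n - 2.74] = 2.67 - 8.32*n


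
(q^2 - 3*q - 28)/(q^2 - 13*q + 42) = (q + 4)/(q - 6)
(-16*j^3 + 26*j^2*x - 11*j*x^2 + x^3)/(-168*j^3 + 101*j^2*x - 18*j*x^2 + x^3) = (2*j^2 - 3*j*x + x^2)/(21*j^2 - 10*j*x + x^2)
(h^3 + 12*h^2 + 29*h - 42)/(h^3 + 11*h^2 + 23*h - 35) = (h + 6)/(h + 5)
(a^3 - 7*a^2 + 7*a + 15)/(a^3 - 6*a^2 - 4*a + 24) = (a^3 - 7*a^2 + 7*a + 15)/(a^3 - 6*a^2 - 4*a + 24)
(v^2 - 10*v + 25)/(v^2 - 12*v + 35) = (v - 5)/(v - 7)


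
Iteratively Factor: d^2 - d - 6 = (d + 2)*(d - 3)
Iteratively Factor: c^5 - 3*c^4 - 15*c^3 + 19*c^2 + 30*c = (c + 1)*(c^4 - 4*c^3 - 11*c^2 + 30*c) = (c - 2)*(c + 1)*(c^3 - 2*c^2 - 15*c) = (c - 5)*(c - 2)*(c + 1)*(c^2 + 3*c) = c*(c - 5)*(c - 2)*(c + 1)*(c + 3)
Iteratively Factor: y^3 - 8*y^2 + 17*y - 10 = (y - 1)*(y^2 - 7*y + 10) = (y - 2)*(y - 1)*(y - 5)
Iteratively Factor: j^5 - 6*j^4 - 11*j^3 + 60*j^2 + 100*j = (j - 5)*(j^4 - j^3 - 16*j^2 - 20*j) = j*(j - 5)*(j^3 - j^2 - 16*j - 20) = j*(j - 5)^2*(j^2 + 4*j + 4) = j*(j - 5)^2*(j + 2)*(j + 2)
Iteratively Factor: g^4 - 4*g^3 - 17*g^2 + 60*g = (g - 3)*(g^3 - g^2 - 20*g) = (g - 3)*(g + 4)*(g^2 - 5*g) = g*(g - 3)*(g + 4)*(g - 5)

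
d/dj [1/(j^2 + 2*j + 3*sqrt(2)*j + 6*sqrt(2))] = (-2*j - 3*sqrt(2) - 2)/(j^2 + 2*j + 3*sqrt(2)*j + 6*sqrt(2))^2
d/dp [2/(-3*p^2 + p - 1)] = 2*(6*p - 1)/(3*p^2 - p + 1)^2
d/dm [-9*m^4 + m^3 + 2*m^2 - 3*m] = -36*m^3 + 3*m^2 + 4*m - 3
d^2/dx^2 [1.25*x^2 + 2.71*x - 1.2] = 2.50000000000000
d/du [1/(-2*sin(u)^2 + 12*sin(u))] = (sin(u) - 3)*cos(u)/((sin(u) - 6)^2*sin(u)^2)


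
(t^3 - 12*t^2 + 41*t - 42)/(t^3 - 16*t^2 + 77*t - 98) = (t - 3)/(t - 7)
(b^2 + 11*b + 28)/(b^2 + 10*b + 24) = (b + 7)/(b + 6)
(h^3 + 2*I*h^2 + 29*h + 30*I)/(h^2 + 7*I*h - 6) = h - 5*I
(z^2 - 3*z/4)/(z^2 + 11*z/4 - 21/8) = 2*z/(2*z + 7)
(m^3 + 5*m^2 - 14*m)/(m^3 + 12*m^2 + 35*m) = (m - 2)/(m + 5)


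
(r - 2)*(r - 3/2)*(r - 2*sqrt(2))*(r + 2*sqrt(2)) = r^4 - 7*r^3/2 - 5*r^2 + 28*r - 24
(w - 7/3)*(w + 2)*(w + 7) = w^3 + 20*w^2/3 - 7*w - 98/3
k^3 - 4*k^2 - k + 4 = (k - 4)*(k - 1)*(k + 1)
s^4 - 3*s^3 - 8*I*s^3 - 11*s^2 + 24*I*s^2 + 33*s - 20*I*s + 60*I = (s - 3)*(s - 5*I)*(s - 4*I)*(s + I)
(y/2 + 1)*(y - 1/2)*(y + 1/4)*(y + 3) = y^4/2 + 19*y^3/8 + 37*y^2/16 - 17*y/16 - 3/8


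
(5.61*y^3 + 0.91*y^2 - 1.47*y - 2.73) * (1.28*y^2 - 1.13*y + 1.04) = 7.1808*y^5 - 5.1745*y^4 + 2.9245*y^3 - 0.8869*y^2 + 1.5561*y - 2.8392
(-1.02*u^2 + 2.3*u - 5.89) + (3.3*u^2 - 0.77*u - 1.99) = 2.28*u^2 + 1.53*u - 7.88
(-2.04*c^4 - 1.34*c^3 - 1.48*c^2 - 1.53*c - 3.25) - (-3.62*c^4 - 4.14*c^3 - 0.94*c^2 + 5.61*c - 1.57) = 1.58*c^4 + 2.8*c^3 - 0.54*c^2 - 7.14*c - 1.68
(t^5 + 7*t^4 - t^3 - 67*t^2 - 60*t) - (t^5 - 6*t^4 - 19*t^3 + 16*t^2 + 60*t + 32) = 13*t^4 + 18*t^3 - 83*t^2 - 120*t - 32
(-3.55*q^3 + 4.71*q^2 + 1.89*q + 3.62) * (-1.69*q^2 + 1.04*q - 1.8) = 5.9995*q^5 - 11.6519*q^4 + 8.0943*q^3 - 12.6302*q^2 + 0.3628*q - 6.516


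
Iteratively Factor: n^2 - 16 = (n - 4)*(n + 4)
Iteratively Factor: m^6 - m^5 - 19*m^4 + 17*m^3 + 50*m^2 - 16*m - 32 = (m - 2)*(m^5 + m^4 - 17*m^3 - 17*m^2 + 16*m + 16) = (m - 2)*(m + 1)*(m^4 - 17*m^2 + 16) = (m - 4)*(m - 2)*(m + 1)*(m^3 + 4*m^2 - m - 4) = (m - 4)*(m - 2)*(m + 1)*(m + 4)*(m^2 - 1) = (m - 4)*(m - 2)*(m + 1)^2*(m + 4)*(m - 1)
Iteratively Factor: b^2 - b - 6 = (b + 2)*(b - 3)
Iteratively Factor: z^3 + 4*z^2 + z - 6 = (z + 2)*(z^2 + 2*z - 3) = (z - 1)*(z + 2)*(z + 3)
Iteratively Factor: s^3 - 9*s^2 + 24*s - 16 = (s - 4)*(s^2 - 5*s + 4) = (s - 4)*(s - 1)*(s - 4)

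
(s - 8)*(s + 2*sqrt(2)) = s^2 - 8*s + 2*sqrt(2)*s - 16*sqrt(2)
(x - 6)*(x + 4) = x^2 - 2*x - 24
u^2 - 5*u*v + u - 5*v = (u + 1)*(u - 5*v)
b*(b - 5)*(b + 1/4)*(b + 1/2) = b^4 - 17*b^3/4 - 29*b^2/8 - 5*b/8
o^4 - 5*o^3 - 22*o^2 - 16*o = o*(o - 8)*(o + 1)*(o + 2)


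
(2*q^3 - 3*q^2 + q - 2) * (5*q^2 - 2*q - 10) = 10*q^5 - 19*q^4 - 9*q^3 + 18*q^2 - 6*q + 20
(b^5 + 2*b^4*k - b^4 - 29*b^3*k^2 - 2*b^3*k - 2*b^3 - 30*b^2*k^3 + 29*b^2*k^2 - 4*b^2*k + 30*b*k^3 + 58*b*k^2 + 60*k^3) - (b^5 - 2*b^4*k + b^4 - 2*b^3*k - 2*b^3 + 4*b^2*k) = 4*b^4*k - 2*b^4 - 29*b^3*k^2 - 30*b^2*k^3 + 29*b^2*k^2 - 8*b^2*k + 30*b*k^3 + 58*b*k^2 + 60*k^3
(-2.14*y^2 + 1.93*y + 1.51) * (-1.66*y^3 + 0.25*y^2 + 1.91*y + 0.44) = 3.5524*y^5 - 3.7388*y^4 - 6.1115*y^3 + 3.1222*y^2 + 3.7333*y + 0.6644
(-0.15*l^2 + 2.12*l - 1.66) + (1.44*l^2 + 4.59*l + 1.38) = 1.29*l^2 + 6.71*l - 0.28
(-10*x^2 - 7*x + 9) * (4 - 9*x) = 90*x^3 + 23*x^2 - 109*x + 36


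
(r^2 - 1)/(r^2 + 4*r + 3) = (r - 1)/(r + 3)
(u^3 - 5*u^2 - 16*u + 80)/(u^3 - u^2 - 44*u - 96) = (u^2 - 9*u + 20)/(u^2 - 5*u - 24)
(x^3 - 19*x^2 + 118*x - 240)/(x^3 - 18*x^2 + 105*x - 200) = (x - 6)/(x - 5)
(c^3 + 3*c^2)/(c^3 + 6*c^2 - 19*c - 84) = c^2/(c^2 + 3*c - 28)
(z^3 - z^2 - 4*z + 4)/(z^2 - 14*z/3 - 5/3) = 3*(-z^3 + z^2 + 4*z - 4)/(-3*z^2 + 14*z + 5)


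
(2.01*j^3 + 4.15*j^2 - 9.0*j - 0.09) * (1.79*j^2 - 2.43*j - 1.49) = 3.5979*j^5 + 2.5442*j^4 - 29.1894*j^3 + 15.5254*j^2 + 13.6287*j + 0.1341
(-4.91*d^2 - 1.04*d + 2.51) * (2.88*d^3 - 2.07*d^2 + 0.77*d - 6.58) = -14.1408*d^5 + 7.1685*d^4 + 5.6009*d^3 + 26.3113*d^2 + 8.7759*d - 16.5158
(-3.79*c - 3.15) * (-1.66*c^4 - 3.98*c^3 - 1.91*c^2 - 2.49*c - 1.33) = 6.2914*c^5 + 20.3132*c^4 + 19.7759*c^3 + 15.4536*c^2 + 12.8842*c + 4.1895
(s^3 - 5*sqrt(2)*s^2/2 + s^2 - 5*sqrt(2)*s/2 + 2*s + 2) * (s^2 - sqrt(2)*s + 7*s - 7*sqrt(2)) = s^5 - 7*sqrt(2)*s^4/2 + 8*s^4 - 28*sqrt(2)*s^3 + 14*s^3 - 53*sqrt(2)*s^2/2 + 56*s^2 - 16*sqrt(2)*s + 49*s - 14*sqrt(2)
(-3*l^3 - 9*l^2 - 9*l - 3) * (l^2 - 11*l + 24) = -3*l^5 + 24*l^4 + 18*l^3 - 120*l^2 - 183*l - 72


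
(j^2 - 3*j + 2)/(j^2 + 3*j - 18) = (j^2 - 3*j + 2)/(j^2 + 3*j - 18)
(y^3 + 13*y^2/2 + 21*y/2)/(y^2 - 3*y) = (2*y^2 + 13*y + 21)/(2*(y - 3))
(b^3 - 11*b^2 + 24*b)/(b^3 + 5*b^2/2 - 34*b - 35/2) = 2*b*(b^2 - 11*b + 24)/(2*b^3 + 5*b^2 - 68*b - 35)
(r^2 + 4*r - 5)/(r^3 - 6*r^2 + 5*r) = (r + 5)/(r*(r - 5))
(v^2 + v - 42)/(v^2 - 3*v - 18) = (v + 7)/(v + 3)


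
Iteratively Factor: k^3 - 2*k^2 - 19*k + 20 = (k - 5)*(k^2 + 3*k - 4) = (k - 5)*(k + 4)*(k - 1)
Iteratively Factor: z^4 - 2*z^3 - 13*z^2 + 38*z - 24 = (z - 2)*(z^3 - 13*z + 12) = (z - 2)*(z + 4)*(z^2 - 4*z + 3) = (z - 3)*(z - 2)*(z + 4)*(z - 1)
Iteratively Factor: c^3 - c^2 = (c - 1)*(c^2) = c*(c - 1)*(c)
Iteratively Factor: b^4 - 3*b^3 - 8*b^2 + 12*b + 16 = (b - 4)*(b^3 + b^2 - 4*b - 4) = (b - 4)*(b + 1)*(b^2 - 4) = (b - 4)*(b - 2)*(b + 1)*(b + 2)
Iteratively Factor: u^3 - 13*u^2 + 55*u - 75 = (u - 5)*(u^2 - 8*u + 15) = (u - 5)^2*(u - 3)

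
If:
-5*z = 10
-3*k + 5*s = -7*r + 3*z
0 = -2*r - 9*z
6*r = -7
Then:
No Solution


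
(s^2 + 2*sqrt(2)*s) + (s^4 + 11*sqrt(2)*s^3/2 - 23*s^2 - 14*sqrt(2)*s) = s^4 + 11*sqrt(2)*s^3/2 - 22*s^2 - 12*sqrt(2)*s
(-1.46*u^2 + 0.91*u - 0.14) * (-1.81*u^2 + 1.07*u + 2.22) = 2.6426*u^4 - 3.2093*u^3 - 2.0141*u^2 + 1.8704*u - 0.3108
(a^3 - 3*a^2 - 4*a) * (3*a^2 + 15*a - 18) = 3*a^5 + 6*a^4 - 75*a^3 - 6*a^2 + 72*a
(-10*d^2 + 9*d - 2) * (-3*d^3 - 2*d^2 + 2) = 30*d^5 - 7*d^4 - 12*d^3 - 16*d^2 + 18*d - 4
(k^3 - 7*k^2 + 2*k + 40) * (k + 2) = k^4 - 5*k^3 - 12*k^2 + 44*k + 80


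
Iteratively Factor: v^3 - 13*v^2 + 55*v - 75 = (v - 5)*(v^2 - 8*v + 15) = (v - 5)*(v - 3)*(v - 5)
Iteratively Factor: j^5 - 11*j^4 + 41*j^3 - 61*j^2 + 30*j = (j - 2)*(j^4 - 9*j^3 + 23*j^2 - 15*j) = (j - 2)*(j - 1)*(j^3 - 8*j^2 + 15*j) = (j - 5)*(j - 2)*(j - 1)*(j^2 - 3*j) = (j - 5)*(j - 3)*(j - 2)*(j - 1)*(j)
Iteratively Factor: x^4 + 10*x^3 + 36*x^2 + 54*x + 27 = (x + 3)*(x^3 + 7*x^2 + 15*x + 9) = (x + 1)*(x + 3)*(x^2 + 6*x + 9) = (x + 1)*(x + 3)^2*(x + 3)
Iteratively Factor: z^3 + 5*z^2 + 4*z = (z + 1)*(z^2 + 4*z) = z*(z + 1)*(z + 4)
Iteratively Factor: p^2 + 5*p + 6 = (p + 2)*(p + 3)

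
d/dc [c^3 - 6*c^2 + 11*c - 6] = 3*c^2 - 12*c + 11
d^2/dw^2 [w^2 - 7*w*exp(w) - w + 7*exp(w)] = -7*w*exp(w) - 7*exp(w) + 2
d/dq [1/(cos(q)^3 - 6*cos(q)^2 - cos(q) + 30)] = (3*cos(q)^2 - 12*cos(q) - 1)*sin(q)/(sin(q)^2*cos(q) - 6*sin(q)^2 - 24)^2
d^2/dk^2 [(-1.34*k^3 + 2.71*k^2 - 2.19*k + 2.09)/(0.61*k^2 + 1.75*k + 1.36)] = (8.88178419700125e-16*k^5 - 8.88178419700125e-16*k^4 - 13.39982*k^3 - 27.958362*k^2 + 9.41661*k + 29.782754)/(0.226981*k^6 + 1.953525*k^5 + 7.122543*k^4 + 14.070175*k^3 + 15.879768*k^2 + 9.7104*k + 2.515456)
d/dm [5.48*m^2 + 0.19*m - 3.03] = 10.96*m + 0.19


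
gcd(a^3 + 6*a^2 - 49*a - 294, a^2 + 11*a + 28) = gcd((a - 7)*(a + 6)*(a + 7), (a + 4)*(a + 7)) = a + 7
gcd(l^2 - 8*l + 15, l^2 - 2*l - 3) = l - 3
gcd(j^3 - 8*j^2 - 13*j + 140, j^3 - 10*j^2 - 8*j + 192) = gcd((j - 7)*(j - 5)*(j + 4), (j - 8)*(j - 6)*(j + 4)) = j + 4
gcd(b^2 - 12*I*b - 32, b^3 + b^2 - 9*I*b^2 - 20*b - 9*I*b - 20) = b - 4*I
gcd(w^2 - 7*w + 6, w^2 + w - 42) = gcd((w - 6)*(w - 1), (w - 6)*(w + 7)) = w - 6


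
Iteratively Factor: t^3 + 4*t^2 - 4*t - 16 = (t - 2)*(t^2 + 6*t + 8) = (t - 2)*(t + 2)*(t + 4)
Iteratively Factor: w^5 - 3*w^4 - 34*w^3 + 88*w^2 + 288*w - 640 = (w - 2)*(w^4 - w^3 - 36*w^2 + 16*w + 320) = (w - 2)*(w + 4)*(w^3 - 5*w^2 - 16*w + 80) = (w - 2)*(w + 4)^2*(w^2 - 9*w + 20) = (w - 5)*(w - 2)*(w + 4)^2*(w - 4)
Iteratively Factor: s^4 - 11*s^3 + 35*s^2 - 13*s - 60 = (s - 5)*(s^3 - 6*s^2 + 5*s + 12) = (s - 5)*(s - 4)*(s^2 - 2*s - 3) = (s - 5)*(s - 4)*(s - 3)*(s + 1)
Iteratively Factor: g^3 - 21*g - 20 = (g + 4)*(g^2 - 4*g - 5) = (g + 1)*(g + 4)*(g - 5)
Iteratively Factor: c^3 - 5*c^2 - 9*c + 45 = (c + 3)*(c^2 - 8*c + 15) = (c - 5)*(c + 3)*(c - 3)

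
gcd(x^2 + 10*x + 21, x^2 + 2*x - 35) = x + 7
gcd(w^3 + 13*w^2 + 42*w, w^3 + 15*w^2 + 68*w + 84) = w^2 + 13*w + 42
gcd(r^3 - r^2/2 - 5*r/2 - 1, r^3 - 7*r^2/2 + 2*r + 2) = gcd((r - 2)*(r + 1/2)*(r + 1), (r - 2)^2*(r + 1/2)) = r^2 - 3*r/2 - 1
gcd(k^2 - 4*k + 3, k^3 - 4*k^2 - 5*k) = 1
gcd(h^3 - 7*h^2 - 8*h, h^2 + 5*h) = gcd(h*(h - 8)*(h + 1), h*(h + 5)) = h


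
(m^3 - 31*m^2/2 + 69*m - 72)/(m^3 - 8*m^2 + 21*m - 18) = (m^3 - 31*m^2/2 + 69*m - 72)/(m^3 - 8*m^2 + 21*m - 18)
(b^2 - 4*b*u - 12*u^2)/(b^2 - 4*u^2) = (-b + 6*u)/(-b + 2*u)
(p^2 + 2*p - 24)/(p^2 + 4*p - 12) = (p - 4)/(p - 2)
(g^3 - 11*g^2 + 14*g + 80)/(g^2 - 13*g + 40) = g + 2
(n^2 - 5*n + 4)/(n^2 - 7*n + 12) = (n - 1)/(n - 3)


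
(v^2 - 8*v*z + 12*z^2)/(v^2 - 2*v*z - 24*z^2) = (v - 2*z)/(v + 4*z)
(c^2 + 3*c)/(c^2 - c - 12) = c/(c - 4)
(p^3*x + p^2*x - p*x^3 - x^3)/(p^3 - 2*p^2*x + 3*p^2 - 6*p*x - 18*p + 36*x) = x*(p^3 + p^2 - p*x^2 - x^2)/(p^3 - 2*p^2*x + 3*p^2 - 6*p*x - 18*p + 36*x)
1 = 1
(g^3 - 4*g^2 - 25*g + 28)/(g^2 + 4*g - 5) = (g^2 - 3*g - 28)/(g + 5)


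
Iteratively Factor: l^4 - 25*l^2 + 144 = (l + 4)*(l^3 - 4*l^2 - 9*l + 36) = (l - 4)*(l + 4)*(l^2 - 9) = (l - 4)*(l + 3)*(l + 4)*(l - 3)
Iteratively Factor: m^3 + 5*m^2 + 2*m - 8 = (m + 4)*(m^2 + m - 2) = (m - 1)*(m + 4)*(m + 2)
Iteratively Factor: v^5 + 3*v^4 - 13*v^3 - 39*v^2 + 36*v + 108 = (v - 3)*(v^4 + 6*v^3 + 5*v^2 - 24*v - 36) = (v - 3)*(v + 2)*(v^3 + 4*v^2 - 3*v - 18) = (v - 3)*(v - 2)*(v + 2)*(v^2 + 6*v + 9) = (v - 3)*(v - 2)*(v + 2)*(v + 3)*(v + 3)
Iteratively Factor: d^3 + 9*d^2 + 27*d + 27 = (d + 3)*(d^2 + 6*d + 9) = (d + 3)^2*(d + 3)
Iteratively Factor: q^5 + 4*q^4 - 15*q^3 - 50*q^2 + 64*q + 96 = (q + 4)*(q^4 - 15*q^2 + 10*q + 24) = (q - 2)*(q + 4)*(q^3 + 2*q^2 - 11*q - 12) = (q - 3)*(q - 2)*(q + 4)*(q^2 + 5*q + 4) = (q - 3)*(q - 2)*(q + 4)^2*(q + 1)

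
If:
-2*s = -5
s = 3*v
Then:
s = 5/2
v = 5/6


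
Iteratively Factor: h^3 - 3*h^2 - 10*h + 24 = (h - 4)*(h^2 + h - 6) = (h - 4)*(h + 3)*(h - 2)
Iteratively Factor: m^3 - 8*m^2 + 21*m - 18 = (m - 3)*(m^2 - 5*m + 6) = (m - 3)^2*(m - 2)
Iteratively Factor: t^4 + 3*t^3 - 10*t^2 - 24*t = (t + 4)*(t^3 - t^2 - 6*t) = t*(t + 4)*(t^2 - t - 6) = t*(t - 3)*(t + 4)*(t + 2)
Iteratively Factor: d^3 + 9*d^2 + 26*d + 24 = (d + 4)*(d^2 + 5*d + 6) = (d + 3)*(d + 4)*(d + 2)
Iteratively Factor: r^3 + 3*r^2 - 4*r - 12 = (r + 3)*(r^2 - 4) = (r + 2)*(r + 3)*(r - 2)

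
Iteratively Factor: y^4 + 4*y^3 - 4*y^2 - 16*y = (y + 2)*(y^3 + 2*y^2 - 8*y) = y*(y + 2)*(y^2 + 2*y - 8) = y*(y - 2)*(y + 2)*(y + 4)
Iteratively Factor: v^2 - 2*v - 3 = (v + 1)*(v - 3)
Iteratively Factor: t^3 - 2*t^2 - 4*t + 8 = (t + 2)*(t^2 - 4*t + 4) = (t - 2)*(t + 2)*(t - 2)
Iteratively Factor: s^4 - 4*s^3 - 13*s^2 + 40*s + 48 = (s + 3)*(s^3 - 7*s^2 + 8*s + 16) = (s - 4)*(s + 3)*(s^2 - 3*s - 4) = (s - 4)^2*(s + 3)*(s + 1)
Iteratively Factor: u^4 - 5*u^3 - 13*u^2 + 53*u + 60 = (u - 4)*(u^3 - u^2 - 17*u - 15) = (u - 5)*(u - 4)*(u^2 + 4*u + 3) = (u - 5)*(u - 4)*(u + 3)*(u + 1)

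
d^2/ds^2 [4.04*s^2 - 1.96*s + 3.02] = 8.08000000000000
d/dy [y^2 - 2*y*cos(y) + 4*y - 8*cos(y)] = 2*y*sin(y) + 2*y + 8*sin(y) - 2*cos(y) + 4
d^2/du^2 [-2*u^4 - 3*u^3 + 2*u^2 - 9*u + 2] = -24*u^2 - 18*u + 4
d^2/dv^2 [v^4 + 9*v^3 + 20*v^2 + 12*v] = 12*v^2 + 54*v + 40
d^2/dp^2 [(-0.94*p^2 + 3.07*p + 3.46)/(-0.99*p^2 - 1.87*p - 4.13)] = (-9.498258*p^3 - 43.407144*p^2 + 36.880866*p + 83.582062)/(0.970299*p^6 + 5.498361*p^5 + 22.529232*p^4 + 52.414417*p^3 + 93.985584*p^2 + 95.689209*p + 70.444997)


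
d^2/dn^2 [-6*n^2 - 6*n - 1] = -12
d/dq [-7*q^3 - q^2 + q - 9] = -21*q^2 - 2*q + 1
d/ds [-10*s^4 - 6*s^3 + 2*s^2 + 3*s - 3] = -40*s^3 - 18*s^2 + 4*s + 3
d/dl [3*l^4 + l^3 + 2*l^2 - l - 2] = 12*l^3 + 3*l^2 + 4*l - 1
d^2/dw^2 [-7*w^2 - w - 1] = -14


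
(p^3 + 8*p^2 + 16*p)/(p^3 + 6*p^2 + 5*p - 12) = p*(p + 4)/(p^2 + 2*p - 3)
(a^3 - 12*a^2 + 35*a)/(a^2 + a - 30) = a*(a - 7)/(a + 6)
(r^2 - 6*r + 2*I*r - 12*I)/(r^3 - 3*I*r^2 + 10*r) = (r - 6)/(r*(r - 5*I))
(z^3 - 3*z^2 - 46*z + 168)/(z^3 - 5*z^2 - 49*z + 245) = (z^2 - 10*z + 24)/(z^2 - 12*z + 35)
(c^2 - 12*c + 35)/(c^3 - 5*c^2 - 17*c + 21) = (c - 5)/(c^2 + 2*c - 3)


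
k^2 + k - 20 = (k - 4)*(k + 5)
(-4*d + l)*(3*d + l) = -12*d^2 - d*l + l^2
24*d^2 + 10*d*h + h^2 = (4*d + h)*(6*d + h)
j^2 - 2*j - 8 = (j - 4)*(j + 2)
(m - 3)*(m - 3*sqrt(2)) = m^2 - 3*sqrt(2)*m - 3*m + 9*sqrt(2)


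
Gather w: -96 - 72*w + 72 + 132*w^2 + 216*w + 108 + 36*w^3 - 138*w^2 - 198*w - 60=36*w^3 - 6*w^2 - 54*w + 24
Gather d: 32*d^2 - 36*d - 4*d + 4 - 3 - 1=32*d^2 - 40*d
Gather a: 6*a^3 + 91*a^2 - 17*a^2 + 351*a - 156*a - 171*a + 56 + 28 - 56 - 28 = 6*a^3 + 74*a^2 + 24*a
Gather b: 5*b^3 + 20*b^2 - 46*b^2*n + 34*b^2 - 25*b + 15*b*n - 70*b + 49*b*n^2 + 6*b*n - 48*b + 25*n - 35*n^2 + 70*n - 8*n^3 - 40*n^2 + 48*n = 5*b^3 + b^2*(54 - 46*n) + b*(49*n^2 + 21*n - 143) - 8*n^3 - 75*n^2 + 143*n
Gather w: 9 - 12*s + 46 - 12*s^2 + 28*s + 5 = -12*s^2 + 16*s + 60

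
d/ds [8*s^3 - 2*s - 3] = 24*s^2 - 2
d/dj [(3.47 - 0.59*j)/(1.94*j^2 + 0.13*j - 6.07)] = (1.1446*j^2 - 13.4636*j + 3.1302)/(3.7636*j^4 + 0.5044*j^3 - 23.5347*j^2 - 1.5782*j + 36.8449)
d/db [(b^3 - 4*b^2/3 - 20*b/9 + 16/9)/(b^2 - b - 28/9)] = (9*b^2 - 42*b + 44)/(9*b^2 - 42*b + 49)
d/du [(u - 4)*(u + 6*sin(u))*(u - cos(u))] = (u - 4)*(u + 6*sin(u))*(sin(u) + 1) + (u - 4)*(u - cos(u))*(6*cos(u) + 1) + (u + 6*sin(u))*(u - cos(u))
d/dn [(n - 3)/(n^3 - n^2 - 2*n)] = (-n*(-n^2 + n + 2) + (n - 3)*(-3*n^2 + 2*n + 2))/(n^2*(-n^2 + n + 2)^2)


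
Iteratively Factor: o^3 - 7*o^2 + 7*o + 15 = (o - 3)*(o^2 - 4*o - 5) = (o - 5)*(o - 3)*(o + 1)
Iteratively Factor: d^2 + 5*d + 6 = (d + 3)*(d + 2)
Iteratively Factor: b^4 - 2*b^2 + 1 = (b + 1)*(b^3 - b^2 - b + 1) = (b - 1)*(b + 1)*(b^2 - 1) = (b - 1)*(b + 1)^2*(b - 1)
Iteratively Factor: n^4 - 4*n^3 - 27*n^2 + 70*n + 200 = (n + 4)*(n^3 - 8*n^2 + 5*n + 50) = (n - 5)*(n + 4)*(n^2 - 3*n - 10) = (n - 5)*(n + 2)*(n + 4)*(n - 5)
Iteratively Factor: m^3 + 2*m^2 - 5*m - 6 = (m - 2)*(m^2 + 4*m + 3) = (m - 2)*(m + 3)*(m + 1)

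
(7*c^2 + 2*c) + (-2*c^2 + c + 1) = 5*c^2 + 3*c + 1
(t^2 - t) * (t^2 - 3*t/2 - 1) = t^4 - 5*t^3/2 + t^2/2 + t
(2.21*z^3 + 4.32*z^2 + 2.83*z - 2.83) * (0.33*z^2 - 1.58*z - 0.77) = 0.7293*z^5 - 2.0662*z^4 - 7.5934*z^3 - 8.7317*z^2 + 2.2923*z + 2.1791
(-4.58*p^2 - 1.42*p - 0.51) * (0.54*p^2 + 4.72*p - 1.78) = -2.4732*p^4 - 22.3844*p^3 + 1.1746*p^2 + 0.1204*p + 0.9078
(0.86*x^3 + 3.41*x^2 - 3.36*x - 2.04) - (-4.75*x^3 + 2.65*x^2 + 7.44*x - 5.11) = 5.61*x^3 + 0.76*x^2 - 10.8*x + 3.07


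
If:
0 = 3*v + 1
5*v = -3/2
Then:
No Solution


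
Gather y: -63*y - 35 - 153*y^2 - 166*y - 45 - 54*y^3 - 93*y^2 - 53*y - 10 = -54*y^3 - 246*y^2 - 282*y - 90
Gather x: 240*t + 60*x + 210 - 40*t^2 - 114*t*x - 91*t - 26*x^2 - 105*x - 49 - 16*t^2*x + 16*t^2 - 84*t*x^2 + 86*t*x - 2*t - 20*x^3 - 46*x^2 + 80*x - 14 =-24*t^2 + 147*t - 20*x^3 + x^2*(-84*t - 72) + x*(-16*t^2 - 28*t + 35) + 147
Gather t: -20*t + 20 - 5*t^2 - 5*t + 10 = -5*t^2 - 25*t + 30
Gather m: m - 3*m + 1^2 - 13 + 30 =18 - 2*m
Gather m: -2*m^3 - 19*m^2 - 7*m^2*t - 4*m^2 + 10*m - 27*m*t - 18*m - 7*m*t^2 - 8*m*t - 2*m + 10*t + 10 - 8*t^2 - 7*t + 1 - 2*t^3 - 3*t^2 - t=-2*m^3 + m^2*(-7*t - 23) + m*(-7*t^2 - 35*t - 10) - 2*t^3 - 11*t^2 + 2*t + 11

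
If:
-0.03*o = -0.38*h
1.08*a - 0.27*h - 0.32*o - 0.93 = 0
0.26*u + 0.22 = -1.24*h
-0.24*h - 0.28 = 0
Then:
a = -3.81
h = -1.17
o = -14.78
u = 4.72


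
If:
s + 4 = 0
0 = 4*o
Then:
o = 0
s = -4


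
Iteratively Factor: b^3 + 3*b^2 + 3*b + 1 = (b + 1)*(b^2 + 2*b + 1) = (b + 1)^2*(b + 1)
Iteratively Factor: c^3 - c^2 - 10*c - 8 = (c + 2)*(c^2 - 3*c - 4) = (c - 4)*(c + 2)*(c + 1)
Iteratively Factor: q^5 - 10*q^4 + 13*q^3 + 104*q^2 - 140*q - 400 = (q + 2)*(q^4 - 12*q^3 + 37*q^2 + 30*q - 200) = (q + 2)^2*(q^3 - 14*q^2 + 65*q - 100) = (q - 4)*(q + 2)^2*(q^2 - 10*q + 25) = (q - 5)*(q - 4)*(q + 2)^2*(q - 5)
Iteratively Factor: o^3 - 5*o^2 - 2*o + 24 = (o - 3)*(o^2 - 2*o - 8) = (o - 4)*(o - 3)*(o + 2)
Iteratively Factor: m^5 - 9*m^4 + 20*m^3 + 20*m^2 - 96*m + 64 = (m - 4)*(m^4 - 5*m^3 + 20*m - 16) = (m - 4)*(m + 2)*(m^3 - 7*m^2 + 14*m - 8) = (m - 4)^2*(m + 2)*(m^2 - 3*m + 2) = (m - 4)^2*(m - 1)*(m + 2)*(m - 2)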